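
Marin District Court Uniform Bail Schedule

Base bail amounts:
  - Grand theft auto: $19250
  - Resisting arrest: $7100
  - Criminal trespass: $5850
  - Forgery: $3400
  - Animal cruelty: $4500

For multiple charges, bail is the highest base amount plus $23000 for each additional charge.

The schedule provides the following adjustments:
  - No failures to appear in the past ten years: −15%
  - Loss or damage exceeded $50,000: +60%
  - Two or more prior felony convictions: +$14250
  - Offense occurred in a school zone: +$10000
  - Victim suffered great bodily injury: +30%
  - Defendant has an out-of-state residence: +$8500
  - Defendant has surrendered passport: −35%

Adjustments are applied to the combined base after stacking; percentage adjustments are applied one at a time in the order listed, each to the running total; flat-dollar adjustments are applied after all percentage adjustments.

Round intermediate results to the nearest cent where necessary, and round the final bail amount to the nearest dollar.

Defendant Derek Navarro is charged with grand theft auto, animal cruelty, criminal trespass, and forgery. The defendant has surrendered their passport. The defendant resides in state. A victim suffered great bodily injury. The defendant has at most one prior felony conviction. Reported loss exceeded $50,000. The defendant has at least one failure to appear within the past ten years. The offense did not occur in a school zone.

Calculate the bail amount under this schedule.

Base amounts from the schedule: grand theft auto $19250; animal cruelty $4500; criminal trespass $5850; forgery $3400.
Stacking rule: highest base plus $23000 per additional charge. Highest is grand theft auto at $19250; 3 additional charges → +$69000. Combined base = $88250.
Loss or damage exceeded $50,000 (+60%): $88250 × 1.6 = $141200.
Victim suffered great bodily injury (+30%): $141200 × 1.3 = $183560.
Defendant has surrendered passport (−35%): $183560 × 0.65 = $119314.

$119314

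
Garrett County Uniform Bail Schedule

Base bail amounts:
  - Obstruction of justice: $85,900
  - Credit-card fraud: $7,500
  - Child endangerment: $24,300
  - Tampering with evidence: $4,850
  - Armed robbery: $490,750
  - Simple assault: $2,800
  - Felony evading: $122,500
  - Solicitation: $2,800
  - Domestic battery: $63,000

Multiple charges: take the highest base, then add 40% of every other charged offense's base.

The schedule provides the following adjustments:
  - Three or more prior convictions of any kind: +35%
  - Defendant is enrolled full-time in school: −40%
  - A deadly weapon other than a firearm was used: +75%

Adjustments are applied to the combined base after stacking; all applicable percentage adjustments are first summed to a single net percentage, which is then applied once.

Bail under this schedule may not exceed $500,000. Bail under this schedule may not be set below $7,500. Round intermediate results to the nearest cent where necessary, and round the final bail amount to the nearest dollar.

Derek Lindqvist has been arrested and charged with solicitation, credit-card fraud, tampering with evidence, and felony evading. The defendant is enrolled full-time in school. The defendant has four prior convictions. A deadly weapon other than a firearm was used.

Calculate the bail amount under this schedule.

$218,552

Base amounts from the schedule: solicitation $2,800; credit-card fraud $7,500; tampering with evidence $4,850; felony evading $122,500.
Stacking rule: highest base plus 40% of each additional charge. Highest is felony evading at $122,500. Additional: $2,800 × 40% = $1,120; $7,500 × 40% = $3,000; $4,850 × 40% = $1,940. Combined base = $122,500 + $6,060 = $128,560.
Net percentage adjustment: +35% −40% +75% = +70%. $128,560 × 1.7 = $218,552.
$218,552 is within the $500,000 maximum.
$218,552 is at or above the $7,500 minimum.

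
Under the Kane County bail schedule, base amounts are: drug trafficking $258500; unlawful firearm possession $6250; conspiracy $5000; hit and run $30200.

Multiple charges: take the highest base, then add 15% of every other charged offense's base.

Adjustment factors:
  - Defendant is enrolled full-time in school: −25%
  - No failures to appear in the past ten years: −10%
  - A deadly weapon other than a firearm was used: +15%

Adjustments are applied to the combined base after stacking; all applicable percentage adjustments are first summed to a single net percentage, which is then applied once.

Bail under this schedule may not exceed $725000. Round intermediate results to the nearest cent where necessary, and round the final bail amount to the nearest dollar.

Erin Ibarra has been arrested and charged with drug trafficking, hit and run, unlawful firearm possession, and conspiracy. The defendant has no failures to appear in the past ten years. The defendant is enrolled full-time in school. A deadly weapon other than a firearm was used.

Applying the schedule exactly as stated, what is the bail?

Base amounts from the schedule: drug trafficking $258500; hit and run $30200; unlawful firearm possession $6250; conspiracy $5000.
Stacking rule: highest base plus 15% of each additional charge. Highest is drug trafficking at $258500. Additional: $30200 × 15% = $4530; $6250 × 15% = $937.50; $5000 × 15% = $750. Combined base = $258500 + $6217.50 = $264717.50.
Net percentage adjustment: −25% −10% +15% = −20%. $264717.50 × 0.8 = $211774.
$211774 is within the $725000 maximum.

$211774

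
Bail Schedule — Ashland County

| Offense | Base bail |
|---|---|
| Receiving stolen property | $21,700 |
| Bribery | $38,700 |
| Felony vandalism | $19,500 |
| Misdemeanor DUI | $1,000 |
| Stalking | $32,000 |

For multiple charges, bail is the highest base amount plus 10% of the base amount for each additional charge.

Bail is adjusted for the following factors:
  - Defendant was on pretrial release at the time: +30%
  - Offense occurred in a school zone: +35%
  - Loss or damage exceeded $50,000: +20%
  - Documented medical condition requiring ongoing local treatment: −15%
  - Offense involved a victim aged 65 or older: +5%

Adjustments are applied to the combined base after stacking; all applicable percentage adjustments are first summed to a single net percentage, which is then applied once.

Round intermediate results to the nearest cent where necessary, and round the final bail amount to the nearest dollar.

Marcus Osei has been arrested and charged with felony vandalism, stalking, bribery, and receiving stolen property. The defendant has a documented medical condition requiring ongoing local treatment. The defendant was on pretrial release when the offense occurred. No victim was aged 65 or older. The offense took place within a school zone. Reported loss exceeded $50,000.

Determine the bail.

Base amounts from the schedule: felony vandalism $19,500; stalking $32,000; bribery $38,700; receiving stolen property $21,700.
Stacking rule: highest base plus 10% of each additional charge. Highest is bribery at $38,700. Additional: $19,500 × 10% = $1,950; $32,000 × 10% = $3,200; $21,700 × 10% = $2,170. Combined base = $38,700 + $7,320 = $46,020.
Net percentage adjustment: +30% +35% +20% −15% = +70%. $46,020 × 1.7 = $78,234.

$78,234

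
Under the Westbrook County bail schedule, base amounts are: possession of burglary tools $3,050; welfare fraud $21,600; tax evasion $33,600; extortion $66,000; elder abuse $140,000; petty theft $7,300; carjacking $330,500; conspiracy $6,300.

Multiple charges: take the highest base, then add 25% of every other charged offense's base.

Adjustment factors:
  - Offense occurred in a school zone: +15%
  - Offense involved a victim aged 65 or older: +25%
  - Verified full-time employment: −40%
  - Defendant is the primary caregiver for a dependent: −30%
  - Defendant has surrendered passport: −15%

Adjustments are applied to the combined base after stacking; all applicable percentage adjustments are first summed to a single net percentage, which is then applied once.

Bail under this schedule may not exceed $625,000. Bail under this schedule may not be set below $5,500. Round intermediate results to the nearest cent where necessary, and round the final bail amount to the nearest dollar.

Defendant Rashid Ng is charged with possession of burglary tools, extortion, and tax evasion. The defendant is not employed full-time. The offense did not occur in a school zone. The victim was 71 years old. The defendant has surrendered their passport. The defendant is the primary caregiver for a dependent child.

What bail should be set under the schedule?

$60,130

Base amounts from the schedule: possession of burglary tools $3,050; extortion $66,000; tax evasion $33,600.
Stacking rule: highest base plus 25% of each additional charge. Highest is extortion at $66,000. Additional: $3,050 × 25% = $762.50; $33,600 × 25% = $8,400. Combined base = $66,000 + $9,162.50 = $75,162.50.
Net percentage adjustment: +25% −30% −15% = −20%. $75,162.50 × 0.8 = $60,130.
$60,130 is within the $625,000 maximum.
$60,130 is at or above the $5,500 minimum.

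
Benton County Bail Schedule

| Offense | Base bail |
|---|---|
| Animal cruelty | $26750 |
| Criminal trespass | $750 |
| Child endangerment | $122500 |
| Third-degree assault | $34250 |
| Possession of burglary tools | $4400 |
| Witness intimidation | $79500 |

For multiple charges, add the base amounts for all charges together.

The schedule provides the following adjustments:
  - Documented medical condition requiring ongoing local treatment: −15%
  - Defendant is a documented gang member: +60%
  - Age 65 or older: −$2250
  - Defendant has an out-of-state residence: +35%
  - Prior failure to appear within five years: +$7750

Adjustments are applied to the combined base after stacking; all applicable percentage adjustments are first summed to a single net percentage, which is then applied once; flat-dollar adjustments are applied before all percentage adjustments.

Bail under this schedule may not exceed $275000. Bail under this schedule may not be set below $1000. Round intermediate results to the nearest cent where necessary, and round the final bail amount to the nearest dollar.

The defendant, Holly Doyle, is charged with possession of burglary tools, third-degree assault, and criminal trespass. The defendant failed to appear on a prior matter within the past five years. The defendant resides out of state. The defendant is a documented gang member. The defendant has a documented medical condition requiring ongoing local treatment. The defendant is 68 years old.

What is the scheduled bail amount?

$80820

Base amounts from the schedule: possession of burglary tools $4400; third-degree assault $34250; criminal trespass $750.
Stacking rule: sum of all bases. $4400 + $34250 + $750 = $39400.
Age 65 or older (−$2250 flat): $39400 − $2250 = $37150.
Prior failure to appear within five years (+$7750 flat): $37150 + $7750 = $44900.
Net percentage adjustment: −15% +60% +35% = +80%. $44900 × 1.8 = $80820.
$80820 is within the $275000 maximum.
$80820 is at or above the $1000 minimum.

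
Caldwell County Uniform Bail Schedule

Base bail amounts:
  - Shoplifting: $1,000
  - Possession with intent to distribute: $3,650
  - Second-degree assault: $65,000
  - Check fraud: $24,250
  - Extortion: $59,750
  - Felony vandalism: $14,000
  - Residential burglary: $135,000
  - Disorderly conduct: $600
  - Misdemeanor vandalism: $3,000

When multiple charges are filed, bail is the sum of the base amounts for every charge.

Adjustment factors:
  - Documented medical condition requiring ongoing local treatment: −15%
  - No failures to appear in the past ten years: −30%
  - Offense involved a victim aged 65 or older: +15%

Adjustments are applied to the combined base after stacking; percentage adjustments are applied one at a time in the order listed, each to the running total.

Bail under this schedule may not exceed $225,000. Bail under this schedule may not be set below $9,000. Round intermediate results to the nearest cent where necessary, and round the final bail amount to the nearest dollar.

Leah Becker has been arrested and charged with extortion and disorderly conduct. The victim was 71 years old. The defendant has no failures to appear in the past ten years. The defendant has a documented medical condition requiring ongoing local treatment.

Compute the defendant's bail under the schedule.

Base amounts from the schedule: extortion $59,750; disorderly conduct $600.
Stacking rule: sum of all bases. $59,750 + $600 = $60,350.
Documented medical condition requiring ongoing local treatment (−15%): $60,350 × 0.85 = $51,297.50.
No failures to appear in the past ten years (−30%): $51,297.50 × 0.7 = $35,908.25.
Offense involved a victim aged 65 or older (+15%): $35,908.25 × 1.15 = $41,294.49.
$41,294.49 is within the $225,000 maximum.
$41,294.49 is at or above the $9,000 minimum.
Rounded to the nearest dollar: $41,294.

$41,294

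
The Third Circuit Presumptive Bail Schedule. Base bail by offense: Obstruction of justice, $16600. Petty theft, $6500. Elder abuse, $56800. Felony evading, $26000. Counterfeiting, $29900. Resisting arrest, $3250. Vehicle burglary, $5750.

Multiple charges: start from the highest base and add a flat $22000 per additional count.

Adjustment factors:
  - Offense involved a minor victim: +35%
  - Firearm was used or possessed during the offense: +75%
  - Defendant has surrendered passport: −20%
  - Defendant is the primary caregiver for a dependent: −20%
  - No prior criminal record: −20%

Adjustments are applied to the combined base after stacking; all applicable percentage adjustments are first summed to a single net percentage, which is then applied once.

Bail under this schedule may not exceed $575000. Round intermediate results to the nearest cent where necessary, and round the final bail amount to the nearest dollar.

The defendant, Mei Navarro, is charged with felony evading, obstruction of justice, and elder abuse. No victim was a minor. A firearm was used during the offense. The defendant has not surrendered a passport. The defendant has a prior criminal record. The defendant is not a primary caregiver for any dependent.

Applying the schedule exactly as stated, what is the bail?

Base amounts from the schedule: felony evading $26000; obstruction of justice $16600; elder abuse $56800.
Stacking rule: highest base plus $22000 per additional charge. Highest is elder abuse at $56800; 2 additional charges → +$44000. Combined base = $100800.
Firearm was used or possessed during the offense (+75%): $100800 × 1.75 = $176400.
$176400 is within the $575000 maximum.

$176400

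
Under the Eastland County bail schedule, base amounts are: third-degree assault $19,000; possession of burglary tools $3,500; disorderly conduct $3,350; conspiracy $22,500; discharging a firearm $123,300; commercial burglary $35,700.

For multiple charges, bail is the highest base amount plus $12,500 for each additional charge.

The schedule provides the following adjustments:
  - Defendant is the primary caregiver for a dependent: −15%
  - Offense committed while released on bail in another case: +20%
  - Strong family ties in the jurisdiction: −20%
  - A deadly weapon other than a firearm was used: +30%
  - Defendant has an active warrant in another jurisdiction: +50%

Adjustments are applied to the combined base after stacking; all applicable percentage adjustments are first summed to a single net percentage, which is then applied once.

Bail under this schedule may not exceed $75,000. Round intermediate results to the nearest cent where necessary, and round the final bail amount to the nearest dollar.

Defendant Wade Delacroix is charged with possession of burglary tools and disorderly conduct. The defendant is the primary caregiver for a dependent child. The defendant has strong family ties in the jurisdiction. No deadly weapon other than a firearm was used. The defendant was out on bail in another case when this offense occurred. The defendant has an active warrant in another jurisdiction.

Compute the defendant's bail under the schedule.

Base amounts from the schedule: possession of burglary tools $3,500; disorderly conduct $3,350.
Stacking rule: highest base plus $12,500 per additional charge. Highest is possession of burglary tools at $3,500; 1 additional charge → +$12,500. Combined base = $16,000.
Net percentage adjustment: −15% +20% −20% +50% = +35%. $16,000 × 1.35 = $21,600.
$21,600 is within the $75,000 maximum.

$21,600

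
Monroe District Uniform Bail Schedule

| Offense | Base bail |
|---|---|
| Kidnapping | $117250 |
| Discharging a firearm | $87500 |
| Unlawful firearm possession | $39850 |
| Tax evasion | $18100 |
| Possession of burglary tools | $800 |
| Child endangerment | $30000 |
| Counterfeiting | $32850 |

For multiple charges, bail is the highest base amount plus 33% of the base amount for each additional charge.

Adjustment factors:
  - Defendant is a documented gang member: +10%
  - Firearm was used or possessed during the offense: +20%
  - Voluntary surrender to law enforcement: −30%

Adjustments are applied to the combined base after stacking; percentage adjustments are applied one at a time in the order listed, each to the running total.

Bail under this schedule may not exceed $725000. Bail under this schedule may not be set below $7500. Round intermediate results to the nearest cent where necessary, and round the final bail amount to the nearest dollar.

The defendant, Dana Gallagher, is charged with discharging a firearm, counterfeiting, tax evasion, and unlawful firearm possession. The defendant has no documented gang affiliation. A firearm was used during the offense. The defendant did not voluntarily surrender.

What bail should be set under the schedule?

Base amounts from the schedule: discharging a firearm $87500; counterfeiting $32850; tax evasion $18100; unlawful firearm possession $39850.
Stacking rule: highest base plus 33% of each additional charge. Highest is discharging a firearm at $87500. Additional: $32850 × 33% = $10840.50; $18100 × 33% = $5973; $39850 × 33% = $13150.50. Combined base = $87500 + $29964 = $117464.
Firearm was used or possessed during the offense (+20%): $117464 × 1.2 = $140956.80.
$140956.80 is within the $725000 maximum.
$140956.80 is at or above the $7500 minimum.
Rounded to the nearest dollar: $140957.

$140957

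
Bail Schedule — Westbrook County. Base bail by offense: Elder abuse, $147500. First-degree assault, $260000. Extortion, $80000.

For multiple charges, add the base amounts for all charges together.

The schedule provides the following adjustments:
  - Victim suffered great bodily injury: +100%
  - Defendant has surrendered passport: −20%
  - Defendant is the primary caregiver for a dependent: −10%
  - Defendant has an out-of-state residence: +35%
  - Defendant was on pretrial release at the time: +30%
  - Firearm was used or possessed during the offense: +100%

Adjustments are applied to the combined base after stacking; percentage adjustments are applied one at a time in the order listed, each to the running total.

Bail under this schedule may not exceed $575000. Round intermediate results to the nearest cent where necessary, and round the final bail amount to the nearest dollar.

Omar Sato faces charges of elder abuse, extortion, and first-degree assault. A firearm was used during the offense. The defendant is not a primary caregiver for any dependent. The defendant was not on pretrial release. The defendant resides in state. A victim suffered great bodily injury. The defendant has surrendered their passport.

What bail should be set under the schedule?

Base amounts from the schedule: elder abuse $147500; extortion $80000; first-degree assault $260000.
Stacking rule: sum of all bases. $147500 + $80000 + $260000 = $487500.
Victim suffered great bodily injury (+100%): $487500 × 2 = $975000.
Defendant has surrendered passport (−20%): $975000 × 0.8 = $780000.
Firearm was used or possessed during the offense (+100%): $780000 × 2 = $1560000.
Result $1560000 exceeds the maximum of $575000; bail is capped at $575000.

$575000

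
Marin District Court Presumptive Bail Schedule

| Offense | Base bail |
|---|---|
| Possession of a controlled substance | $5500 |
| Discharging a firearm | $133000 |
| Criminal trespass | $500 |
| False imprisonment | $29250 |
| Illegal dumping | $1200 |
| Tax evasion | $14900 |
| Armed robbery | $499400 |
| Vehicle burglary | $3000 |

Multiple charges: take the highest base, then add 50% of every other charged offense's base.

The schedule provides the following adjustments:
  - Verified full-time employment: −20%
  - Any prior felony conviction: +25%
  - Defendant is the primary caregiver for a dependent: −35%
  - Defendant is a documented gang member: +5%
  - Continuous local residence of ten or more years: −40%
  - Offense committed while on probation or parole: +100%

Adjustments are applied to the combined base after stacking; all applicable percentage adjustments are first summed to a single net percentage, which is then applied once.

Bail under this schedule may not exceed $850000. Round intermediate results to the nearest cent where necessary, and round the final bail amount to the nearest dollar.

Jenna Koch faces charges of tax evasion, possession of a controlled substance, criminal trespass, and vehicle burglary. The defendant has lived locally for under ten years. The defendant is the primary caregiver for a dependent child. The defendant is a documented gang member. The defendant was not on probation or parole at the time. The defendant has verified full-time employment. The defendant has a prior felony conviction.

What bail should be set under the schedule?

$14550

Base amounts from the schedule: tax evasion $14900; possession of a controlled substance $5500; criminal trespass $500; vehicle burglary $3000.
Stacking rule: highest base plus 50% of each additional charge. Highest is tax evasion at $14900. Additional: $5500 × 50% = $2750; $500 × 50% = $250; $3000 × 50% = $1500. Combined base = $14900 + $4500 = $19400.
Net percentage adjustment: −20% +25% −35% +5% = −25%. $19400 × 0.75 = $14550.
$14550 is within the $850000 maximum.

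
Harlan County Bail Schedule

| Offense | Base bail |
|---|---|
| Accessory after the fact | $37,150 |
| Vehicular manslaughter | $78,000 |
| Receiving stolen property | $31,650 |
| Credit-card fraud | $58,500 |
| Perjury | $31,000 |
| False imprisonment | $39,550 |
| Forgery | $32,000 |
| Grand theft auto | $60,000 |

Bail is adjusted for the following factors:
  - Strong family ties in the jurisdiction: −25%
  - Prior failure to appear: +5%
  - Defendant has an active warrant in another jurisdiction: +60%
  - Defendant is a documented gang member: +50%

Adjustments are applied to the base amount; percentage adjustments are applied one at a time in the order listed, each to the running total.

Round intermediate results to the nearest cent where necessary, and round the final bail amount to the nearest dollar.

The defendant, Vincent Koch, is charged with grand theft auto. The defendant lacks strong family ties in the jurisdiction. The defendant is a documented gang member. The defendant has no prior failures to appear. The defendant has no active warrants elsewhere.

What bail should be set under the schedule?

$90,000

Base amounts from the schedule: grand theft auto $60,000.
Single charge. Combined base = $60,000.
Defendant is a documented gang member (+50%): $60,000 × 1.5 = $90,000.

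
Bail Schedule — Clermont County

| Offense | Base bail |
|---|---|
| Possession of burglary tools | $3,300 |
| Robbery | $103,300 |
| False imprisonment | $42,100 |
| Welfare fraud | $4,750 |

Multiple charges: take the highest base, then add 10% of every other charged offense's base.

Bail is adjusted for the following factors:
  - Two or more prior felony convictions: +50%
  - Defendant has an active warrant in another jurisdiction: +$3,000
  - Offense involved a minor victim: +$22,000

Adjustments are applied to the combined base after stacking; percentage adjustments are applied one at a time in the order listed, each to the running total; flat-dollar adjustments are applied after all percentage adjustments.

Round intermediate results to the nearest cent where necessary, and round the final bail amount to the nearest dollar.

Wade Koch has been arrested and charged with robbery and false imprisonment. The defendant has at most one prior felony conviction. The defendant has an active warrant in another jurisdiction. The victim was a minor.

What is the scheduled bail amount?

$132,510

Base amounts from the schedule: robbery $103,300; false imprisonment $42,100.
Stacking rule: highest base plus 10% of each additional charge. Highest is robbery at $103,300. Additional: $42,100 × 10% = $4,210. Combined base = $103,300 + $4,210 = $107,510.
Defendant has an active warrant in another jurisdiction (+$3,000 flat): $107,510 + $3,000 = $110,510.
Offense involved a minor victim (+$22,000 flat): $110,510 + $22,000 = $132,510.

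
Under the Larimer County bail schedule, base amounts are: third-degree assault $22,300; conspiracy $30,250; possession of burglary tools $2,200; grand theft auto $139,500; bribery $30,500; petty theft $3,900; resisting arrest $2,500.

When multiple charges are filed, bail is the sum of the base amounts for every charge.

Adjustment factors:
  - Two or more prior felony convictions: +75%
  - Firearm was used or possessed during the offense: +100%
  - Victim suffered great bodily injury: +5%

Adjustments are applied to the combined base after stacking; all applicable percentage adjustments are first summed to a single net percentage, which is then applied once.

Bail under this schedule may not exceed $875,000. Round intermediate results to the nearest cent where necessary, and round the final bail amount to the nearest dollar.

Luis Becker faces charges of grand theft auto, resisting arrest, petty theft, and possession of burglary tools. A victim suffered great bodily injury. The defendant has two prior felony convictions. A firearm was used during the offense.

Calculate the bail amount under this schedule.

$414,680

Base amounts from the schedule: grand theft auto $139,500; resisting arrest $2,500; petty theft $3,900; possession of burglary tools $2,200.
Stacking rule: sum of all bases. $139,500 + $2,500 + $3,900 + $2,200 = $148,100.
Net percentage adjustment: +75% +100% +5% = +180%. $148,100 × 2.8 = $414,680.
$414,680 is within the $875,000 maximum.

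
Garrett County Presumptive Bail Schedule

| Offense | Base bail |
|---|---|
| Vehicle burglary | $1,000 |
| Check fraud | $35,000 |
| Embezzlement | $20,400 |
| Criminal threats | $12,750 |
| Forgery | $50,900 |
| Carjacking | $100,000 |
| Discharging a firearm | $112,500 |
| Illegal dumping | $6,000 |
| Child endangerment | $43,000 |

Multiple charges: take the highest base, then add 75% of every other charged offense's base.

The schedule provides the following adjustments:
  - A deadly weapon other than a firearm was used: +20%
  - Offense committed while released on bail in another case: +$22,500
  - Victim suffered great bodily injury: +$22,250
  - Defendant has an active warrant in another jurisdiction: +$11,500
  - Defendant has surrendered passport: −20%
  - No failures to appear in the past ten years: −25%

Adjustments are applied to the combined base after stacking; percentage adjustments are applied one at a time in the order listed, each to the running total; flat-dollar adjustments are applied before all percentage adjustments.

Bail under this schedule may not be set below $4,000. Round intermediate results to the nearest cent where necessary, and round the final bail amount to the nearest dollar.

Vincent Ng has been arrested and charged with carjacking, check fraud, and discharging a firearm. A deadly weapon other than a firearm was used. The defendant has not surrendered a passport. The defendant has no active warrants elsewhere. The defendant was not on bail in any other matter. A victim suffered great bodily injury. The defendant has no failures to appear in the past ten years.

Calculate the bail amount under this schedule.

$212,400

Base amounts from the schedule: carjacking $100,000; check fraud $35,000; discharging a firearm $112,500.
Stacking rule: highest base plus 75% of each additional charge. Highest is discharging a firearm at $112,500. Additional: $100,000 × 75% = $75,000; $35,000 × 75% = $26,250. Combined base = $112,500 + $101,250 = $213,750.
Victim suffered great bodily injury (+$22,250 flat): $213,750 + $22,250 = $236,000.
A deadly weapon other than a firearm was used (+20%): $236,000 × 1.2 = $283,200.
No failures to appear in the past ten years (−25%): $283,200 × 0.75 = $212,400.
$212,400 is at or above the $4,000 minimum.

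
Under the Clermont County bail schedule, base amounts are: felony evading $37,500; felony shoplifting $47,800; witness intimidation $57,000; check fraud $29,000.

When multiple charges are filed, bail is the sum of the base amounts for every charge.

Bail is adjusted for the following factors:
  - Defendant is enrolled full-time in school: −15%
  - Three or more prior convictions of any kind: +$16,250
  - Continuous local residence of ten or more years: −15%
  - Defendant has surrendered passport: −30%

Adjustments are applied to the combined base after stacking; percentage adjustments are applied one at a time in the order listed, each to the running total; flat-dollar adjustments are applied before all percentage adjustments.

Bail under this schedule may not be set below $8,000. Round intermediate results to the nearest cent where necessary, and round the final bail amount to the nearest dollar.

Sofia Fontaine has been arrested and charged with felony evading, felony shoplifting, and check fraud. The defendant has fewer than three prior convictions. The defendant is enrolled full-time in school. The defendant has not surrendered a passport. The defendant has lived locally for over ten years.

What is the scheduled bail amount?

$82,582

Base amounts from the schedule: felony evading $37,500; felony shoplifting $47,800; check fraud $29,000.
Stacking rule: sum of all bases. $37,500 + $47,800 + $29,000 = $114,300.
Defendant is enrolled full-time in school (−15%): $114,300 × 0.85 = $97,155.
Continuous local residence of ten or more years (−15%): $97,155 × 0.85 = $82,581.75.
$82,581.75 is at or above the $8,000 minimum.
Rounded to the nearest dollar: $82,582.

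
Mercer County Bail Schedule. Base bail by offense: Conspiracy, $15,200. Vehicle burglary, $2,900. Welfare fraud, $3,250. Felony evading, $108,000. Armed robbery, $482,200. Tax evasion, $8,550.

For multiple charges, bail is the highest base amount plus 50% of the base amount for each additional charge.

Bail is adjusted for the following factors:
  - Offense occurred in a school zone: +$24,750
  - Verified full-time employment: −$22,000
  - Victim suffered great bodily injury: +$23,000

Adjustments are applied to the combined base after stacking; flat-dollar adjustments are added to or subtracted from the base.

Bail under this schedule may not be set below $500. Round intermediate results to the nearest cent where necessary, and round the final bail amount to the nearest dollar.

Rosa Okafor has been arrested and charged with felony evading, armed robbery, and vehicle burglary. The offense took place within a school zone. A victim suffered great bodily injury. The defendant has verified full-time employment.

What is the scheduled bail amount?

$563,400

Base amounts from the schedule: felony evading $108,000; armed robbery $482,200; vehicle burglary $2,900.
Stacking rule: highest base plus 50% of each additional charge. Highest is armed robbery at $482,200. Additional: $108,000 × 50% = $54,000; $2,900 × 50% = $1,450. Combined base = $482,200 + $55,450 = $537,650.
Offense occurred in a school zone (+$24,750 flat): $537,650 + $24,750 = $562,400.
Verified full-time employment (−$22,000 flat): $562,400 − $22,000 = $540,400.
Victim suffered great bodily injury (+$23,000 flat): $540,400 + $23,000 = $563,400.
$563,400 is at or above the $500 minimum.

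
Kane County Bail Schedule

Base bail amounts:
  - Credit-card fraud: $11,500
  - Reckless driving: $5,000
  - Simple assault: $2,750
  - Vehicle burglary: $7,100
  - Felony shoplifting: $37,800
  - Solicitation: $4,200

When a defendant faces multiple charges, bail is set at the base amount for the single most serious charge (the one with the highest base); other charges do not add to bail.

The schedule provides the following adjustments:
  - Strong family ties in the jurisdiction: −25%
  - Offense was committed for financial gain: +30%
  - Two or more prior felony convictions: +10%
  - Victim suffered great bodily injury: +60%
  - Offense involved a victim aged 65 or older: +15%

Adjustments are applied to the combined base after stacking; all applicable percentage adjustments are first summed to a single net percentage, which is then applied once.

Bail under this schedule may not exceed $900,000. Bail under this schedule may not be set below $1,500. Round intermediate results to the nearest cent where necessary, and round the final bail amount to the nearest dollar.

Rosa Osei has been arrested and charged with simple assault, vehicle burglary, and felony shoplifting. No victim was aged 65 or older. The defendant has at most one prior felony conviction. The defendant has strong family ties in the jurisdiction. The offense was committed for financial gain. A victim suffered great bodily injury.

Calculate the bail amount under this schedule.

Base amounts from the schedule: simple assault $2,750; vehicle burglary $7,100; felony shoplifting $37,800.
Stacking rule: use the highest base only. Highest is felony shoplifting at $37,800. Combined base = $37,800.
Net percentage adjustment: −25% +30% +60% = +65%. $37,800 × 1.65 = $62,370.
$62,370 is within the $900,000 maximum.
$62,370 is at or above the $1,500 minimum.

$62,370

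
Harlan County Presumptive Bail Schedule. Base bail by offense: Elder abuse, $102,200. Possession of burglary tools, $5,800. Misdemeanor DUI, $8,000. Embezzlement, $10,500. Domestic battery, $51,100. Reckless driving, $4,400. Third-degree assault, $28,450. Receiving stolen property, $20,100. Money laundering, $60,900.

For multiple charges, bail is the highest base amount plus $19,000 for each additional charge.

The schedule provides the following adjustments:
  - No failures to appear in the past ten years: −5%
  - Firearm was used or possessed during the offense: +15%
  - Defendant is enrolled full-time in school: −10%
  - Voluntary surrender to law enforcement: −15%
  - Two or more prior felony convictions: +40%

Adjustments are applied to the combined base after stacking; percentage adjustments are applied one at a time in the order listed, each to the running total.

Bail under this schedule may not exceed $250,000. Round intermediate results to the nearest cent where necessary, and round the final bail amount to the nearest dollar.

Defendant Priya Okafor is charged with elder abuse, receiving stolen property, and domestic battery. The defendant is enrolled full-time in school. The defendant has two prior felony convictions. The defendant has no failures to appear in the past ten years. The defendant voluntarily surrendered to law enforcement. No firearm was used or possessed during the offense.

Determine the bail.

$142,646

Base amounts from the schedule: elder abuse $102,200; receiving stolen property $20,100; domestic battery $51,100.
Stacking rule: highest base plus $19,000 per additional charge. Highest is elder abuse at $102,200; 2 additional charges → +$38,000. Combined base = $140,200.
No failures to appear in the past ten years (−5%): $140,200 × 0.95 = $133,190.
Defendant is enrolled full-time in school (−10%): $133,190 × 0.9 = $119,871.
Voluntary surrender to law enforcement (−15%): $119,871 × 0.85 = $101,890.35.
Two or more prior felony convictions (+40%): $101,890.35 × 1.4 = $142,646.49.
$142,646.49 is within the $250,000 maximum.
Rounded to the nearest dollar: $142,646.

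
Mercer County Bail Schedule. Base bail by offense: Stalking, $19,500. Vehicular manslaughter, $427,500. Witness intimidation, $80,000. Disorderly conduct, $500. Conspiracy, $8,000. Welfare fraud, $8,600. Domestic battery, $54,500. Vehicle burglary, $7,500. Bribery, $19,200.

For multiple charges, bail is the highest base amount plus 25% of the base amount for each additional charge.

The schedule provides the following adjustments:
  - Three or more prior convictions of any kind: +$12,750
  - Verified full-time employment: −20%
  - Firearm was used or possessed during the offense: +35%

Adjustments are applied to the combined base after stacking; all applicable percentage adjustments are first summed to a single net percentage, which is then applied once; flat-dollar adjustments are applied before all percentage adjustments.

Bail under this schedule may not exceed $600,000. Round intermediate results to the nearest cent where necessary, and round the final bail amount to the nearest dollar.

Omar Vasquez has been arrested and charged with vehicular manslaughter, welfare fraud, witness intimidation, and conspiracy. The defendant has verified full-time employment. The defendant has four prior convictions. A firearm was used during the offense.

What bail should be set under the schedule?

Base amounts from the schedule: vehicular manslaughter $427,500; welfare fraud $8,600; witness intimidation $80,000; conspiracy $8,000.
Stacking rule: highest base plus 25% of each additional charge. Highest is vehicular manslaughter at $427,500. Additional: $8,600 × 25% = $2,150; $80,000 × 25% = $20,000; $8,000 × 25% = $2,000. Combined base = $427,500 + $24,150 = $451,650.
Three or more prior convictions of any kind (+$12,750 flat): $451,650 + $12,750 = $464,400.
Net percentage adjustment: −20% +35% = +15%. $464,400 × 1.15 = $534,060.
$534,060 is within the $600,000 maximum.

$534,060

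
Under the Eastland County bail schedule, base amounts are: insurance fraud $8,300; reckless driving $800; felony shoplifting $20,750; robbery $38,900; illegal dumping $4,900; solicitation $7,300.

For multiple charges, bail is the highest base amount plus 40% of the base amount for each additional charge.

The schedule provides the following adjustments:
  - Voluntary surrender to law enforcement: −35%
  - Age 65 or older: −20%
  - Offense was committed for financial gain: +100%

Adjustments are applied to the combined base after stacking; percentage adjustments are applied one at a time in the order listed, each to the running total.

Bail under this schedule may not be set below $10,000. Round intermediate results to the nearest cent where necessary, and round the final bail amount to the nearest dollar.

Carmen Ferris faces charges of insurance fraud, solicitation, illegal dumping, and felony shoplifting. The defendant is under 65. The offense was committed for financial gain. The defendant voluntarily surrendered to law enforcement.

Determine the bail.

Base amounts from the schedule: insurance fraud $8,300; solicitation $7,300; illegal dumping $4,900; felony shoplifting $20,750.
Stacking rule: highest base plus 40% of each additional charge. Highest is felony shoplifting at $20,750. Additional: $8,300 × 40% = $3,320; $7,300 × 40% = $2,920; $4,900 × 40% = $1,960. Combined base = $20,750 + $8,200 = $28,950.
Voluntary surrender to law enforcement (−35%): $28,950 × 0.65 = $18,817.50.
Offense was committed for financial gain (+100%): $18,817.50 × 2 = $37,635.
$37,635 is at or above the $10,000 minimum.

$37,635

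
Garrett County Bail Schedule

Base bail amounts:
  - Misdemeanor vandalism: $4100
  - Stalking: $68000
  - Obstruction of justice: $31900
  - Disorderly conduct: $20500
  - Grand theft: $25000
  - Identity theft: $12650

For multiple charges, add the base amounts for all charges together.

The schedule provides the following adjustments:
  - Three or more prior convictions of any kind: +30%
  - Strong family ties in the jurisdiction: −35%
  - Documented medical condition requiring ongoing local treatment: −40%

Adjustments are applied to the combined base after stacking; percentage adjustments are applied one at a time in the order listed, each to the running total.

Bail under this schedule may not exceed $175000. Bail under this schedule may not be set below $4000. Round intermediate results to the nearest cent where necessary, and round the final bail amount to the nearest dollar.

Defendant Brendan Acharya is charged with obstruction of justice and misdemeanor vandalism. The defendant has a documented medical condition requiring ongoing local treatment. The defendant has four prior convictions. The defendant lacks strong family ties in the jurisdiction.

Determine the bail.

$28080

Base amounts from the schedule: obstruction of justice $31900; misdemeanor vandalism $4100.
Stacking rule: sum of all bases. $31900 + $4100 = $36000.
Three or more prior convictions of any kind (+30%): $36000 × 1.3 = $46800.
Documented medical condition requiring ongoing local treatment (−40%): $46800 × 0.6 = $28080.
$28080 is within the $175000 maximum.
$28080 is at or above the $4000 minimum.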